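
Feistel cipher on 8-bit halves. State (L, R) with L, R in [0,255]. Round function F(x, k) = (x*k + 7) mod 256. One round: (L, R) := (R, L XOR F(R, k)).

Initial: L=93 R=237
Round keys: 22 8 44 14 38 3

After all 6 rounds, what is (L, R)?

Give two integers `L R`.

Answer: 254 66

Derivation:
Round 1 (k=22): L=237 R=56
Round 2 (k=8): L=56 R=42
Round 3 (k=44): L=42 R=7
Round 4 (k=14): L=7 R=67
Round 5 (k=38): L=67 R=254
Round 6 (k=3): L=254 R=66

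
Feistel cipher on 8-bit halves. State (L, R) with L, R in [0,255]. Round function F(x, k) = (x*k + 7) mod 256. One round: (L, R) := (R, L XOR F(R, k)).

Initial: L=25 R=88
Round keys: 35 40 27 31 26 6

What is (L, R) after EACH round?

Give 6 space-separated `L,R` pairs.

Answer: 88,22 22,47 47,234 234,114 114,113 113,223

Derivation:
Round 1 (k=35): L=88 R=22
Round 2 (k=40): L=22 R=47
Round 3 (k=27): L=47 R=234
Round 4 (k=31): L=234 R=114
Round 5 (k=26): L=114 R=113
Round 6 (k=6): L=113 R=223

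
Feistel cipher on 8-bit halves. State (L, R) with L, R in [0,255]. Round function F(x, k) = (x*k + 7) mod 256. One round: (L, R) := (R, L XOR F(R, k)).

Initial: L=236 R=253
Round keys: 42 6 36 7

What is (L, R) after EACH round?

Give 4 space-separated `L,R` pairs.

Answer: 253,101 101,152 152,2 2,141

Derivation:
Round 1 (k=42): L=253 R=101
Round 2 (k=6): L=101 R=152
Round 3 (k=36): L=152 R=2
Round 4 (k=7): L=2 R=141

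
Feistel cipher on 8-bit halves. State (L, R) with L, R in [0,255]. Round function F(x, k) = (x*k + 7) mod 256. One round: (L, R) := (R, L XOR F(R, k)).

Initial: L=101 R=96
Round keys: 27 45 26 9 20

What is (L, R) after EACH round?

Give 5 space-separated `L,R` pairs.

Round 1 (k=27): L=96 R=66
Round 2 (k=45): L=66 R=193
Round 3 (k=26): L=193 R=227
Round 4 (k=9): L=227 R=195
Round 5 (k=20): L=195 R=160

Answer: 96,66 66,193 193,227 227,195 195,160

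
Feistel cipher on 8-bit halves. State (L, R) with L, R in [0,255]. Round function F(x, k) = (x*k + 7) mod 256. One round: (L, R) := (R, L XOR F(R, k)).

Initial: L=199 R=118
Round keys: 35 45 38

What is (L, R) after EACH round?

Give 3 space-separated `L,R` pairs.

Answer: 118,238 238,171 171,135

Derivation:
Round 1 (k=35): L=118 R=238
Round 2 (k=45): L=238 R=171
Round 3 (k=38): L=171 R=135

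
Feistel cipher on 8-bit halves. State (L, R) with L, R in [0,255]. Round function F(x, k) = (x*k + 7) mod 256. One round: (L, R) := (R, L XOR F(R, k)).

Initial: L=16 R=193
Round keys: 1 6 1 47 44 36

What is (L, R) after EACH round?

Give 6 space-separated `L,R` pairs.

Answer: 193,216 216,214 214,5 5,36 36,50 50,43

Derivation:
Round 1 (k=1): L=193 R=216
Round 2 (k=6): L=216 R=214
Round 3 (k=1): L=214 R=5
Round 4 (k=47): L=5 R=36
Round 5 (k=44): L=36 R=50
Round 6 (k=36): L=50 R=43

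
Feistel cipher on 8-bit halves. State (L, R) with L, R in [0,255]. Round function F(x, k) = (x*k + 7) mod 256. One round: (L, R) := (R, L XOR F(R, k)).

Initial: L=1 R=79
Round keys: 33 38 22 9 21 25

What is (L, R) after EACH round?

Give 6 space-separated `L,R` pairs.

Round 1 (k=33): L=79 R=55
Round 2 (k=38): L=55 R=126
Round 3 (k=22): L=126 R=236
Round 4 (k=9): L=236 R=45
Round 5 (k=21): L=45 R=84
Round 6 (k=25): L=84 R=22

Answer: 79,55 55,126 126,236 236,45 45,84 84,22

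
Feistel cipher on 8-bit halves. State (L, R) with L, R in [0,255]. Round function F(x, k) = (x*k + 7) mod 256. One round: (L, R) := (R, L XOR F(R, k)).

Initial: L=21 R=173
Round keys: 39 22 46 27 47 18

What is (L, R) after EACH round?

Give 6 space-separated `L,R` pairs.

Answer: 173,119 119,236 236,24 24,99 99,44 44,124

Derivation:
Round 1 (k=39): L=173 R=119
Round 2 (k=22): L=119 R=236
Round 3 (k=46): L=236 R=24
Round 4 (k=27): L=24 R=99
Round 5 (k=47): L=99 R=44
Round 6 (k=18): L=44 R=124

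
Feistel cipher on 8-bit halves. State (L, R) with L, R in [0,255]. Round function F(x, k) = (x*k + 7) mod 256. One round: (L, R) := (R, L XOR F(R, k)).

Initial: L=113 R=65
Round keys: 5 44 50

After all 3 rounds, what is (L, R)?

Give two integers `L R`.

Round 1 (k=5): L=65 R=61
Round 2 (k=44): L=61 R=194
Round 3 (k=50): L=194 R=214

Answer: 194 214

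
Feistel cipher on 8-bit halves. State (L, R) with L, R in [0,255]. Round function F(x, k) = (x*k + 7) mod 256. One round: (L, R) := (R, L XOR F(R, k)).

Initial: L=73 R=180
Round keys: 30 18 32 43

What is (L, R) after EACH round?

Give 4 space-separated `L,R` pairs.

Round 1 (k=30): L=180 R=86
Round 2 (k=18): L=86 R=167
Round 3 (k=32): L=167 R=177
Round 4 (k=43): L=177 R=101

Answer: 180,86 86,167 167,177 177,101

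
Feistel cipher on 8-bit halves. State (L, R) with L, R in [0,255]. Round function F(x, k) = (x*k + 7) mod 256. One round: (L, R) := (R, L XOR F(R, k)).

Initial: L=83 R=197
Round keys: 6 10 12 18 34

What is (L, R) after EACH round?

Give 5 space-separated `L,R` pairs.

Answer: 197,246 246,102 102,57 57,111 111,252

Derivation:
Round 1 (k=6): L=197 R=246
Round 2 (k=10): L=246 R=102
Round 3 (k=12): L=102 R=57
Round 4 (k=18): L=57 R=111
Round 5 (k=34): L=111 R=252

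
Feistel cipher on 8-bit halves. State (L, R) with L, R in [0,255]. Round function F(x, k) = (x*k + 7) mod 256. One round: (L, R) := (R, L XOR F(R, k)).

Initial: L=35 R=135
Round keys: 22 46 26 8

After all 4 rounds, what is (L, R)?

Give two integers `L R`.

Round 1 (k=22): L=135 R=130
Round 2 (k=46): L=130 R=228
Round 3 (k=26): L=228 R=173
Round 4 (k=8): L=173 R=139

Answer: 173 139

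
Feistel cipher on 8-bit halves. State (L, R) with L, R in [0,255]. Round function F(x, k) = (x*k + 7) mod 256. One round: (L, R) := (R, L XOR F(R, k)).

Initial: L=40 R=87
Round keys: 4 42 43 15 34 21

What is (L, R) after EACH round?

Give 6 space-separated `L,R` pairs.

Answer: 87,75 75,2 2,22 22,83 83,27 27,109

Derivation:
Round 1 (k=4): L=87 R=75
Round 2 (k=42): L=75 R=2
Round 3 (k=43): L=2 R=22
Round 4 (k=15): L=22 R=83
Round 5 (k=34): L=83 R=27
Round 6 (k=21): L=27 R=109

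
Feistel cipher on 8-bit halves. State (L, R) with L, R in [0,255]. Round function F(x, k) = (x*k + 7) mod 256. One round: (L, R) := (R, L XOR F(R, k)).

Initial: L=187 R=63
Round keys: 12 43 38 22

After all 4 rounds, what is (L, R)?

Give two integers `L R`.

Round 1 (k=12): L=63 R=64
Round 2 (k=43): L=64 R=248
Round 3 (k=38): L=248 R=151
Round 4 (k=22): L=151 R=249

Answer: 151 249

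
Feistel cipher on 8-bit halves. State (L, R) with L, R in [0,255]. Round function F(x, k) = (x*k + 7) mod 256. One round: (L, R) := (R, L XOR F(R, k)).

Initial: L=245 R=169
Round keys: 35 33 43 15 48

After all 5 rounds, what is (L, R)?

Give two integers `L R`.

Answer: 19 164

Derivation:
Round 1 (k=35): L=169 R=215
Round 2 (k=33): L=215 R=23
Round 3 (k=43): L=23 R=51
Round 4 (k=15): L=51 R=19
Round 5 (k=48): L=19 R=164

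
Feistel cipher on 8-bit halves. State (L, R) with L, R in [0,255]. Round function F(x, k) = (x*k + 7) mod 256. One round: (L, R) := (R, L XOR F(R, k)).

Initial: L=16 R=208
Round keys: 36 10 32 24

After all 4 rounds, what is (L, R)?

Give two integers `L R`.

Answer: 240 58

Derivation:
Round 1 (k=36): L=208 R=87
Round 2 (k=10): L=87 R=189
Round 3 (k=32): L=189 R=240
Round 4 (k=24): L=240 R=58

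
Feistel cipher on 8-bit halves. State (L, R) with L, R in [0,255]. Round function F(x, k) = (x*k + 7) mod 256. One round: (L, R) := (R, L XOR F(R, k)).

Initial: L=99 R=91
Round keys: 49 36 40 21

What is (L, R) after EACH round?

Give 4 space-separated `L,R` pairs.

Round 1 (k=49): L=91 R=17
Round 2 (k=36): L=17 R=48
Round 3 (k=40): L=48 R=150
Round 4 (k=21): L=150 R=101

Answer: 91,17 17,48 48,150 150,101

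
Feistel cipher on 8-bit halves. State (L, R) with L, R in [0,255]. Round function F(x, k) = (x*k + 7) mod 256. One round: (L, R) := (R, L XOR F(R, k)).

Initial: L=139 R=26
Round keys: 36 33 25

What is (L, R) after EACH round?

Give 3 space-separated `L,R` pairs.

Round 1 (k=36): L=26 R=36
Round 2 (k=33): L=36 R=177
Round 3 (k=25): L=177 R=116

Answer: 26,36 36,177 177,116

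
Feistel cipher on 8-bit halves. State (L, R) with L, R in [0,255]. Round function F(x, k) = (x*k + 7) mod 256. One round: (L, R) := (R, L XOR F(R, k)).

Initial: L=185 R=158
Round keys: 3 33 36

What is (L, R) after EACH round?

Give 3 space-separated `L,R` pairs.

Round 1 (k=3): L=158 R=88
Round 2 (k=33): L=88 R=193
Round 3 (k=36): L=193 R=115

Answer: 158,88 88,193 193,115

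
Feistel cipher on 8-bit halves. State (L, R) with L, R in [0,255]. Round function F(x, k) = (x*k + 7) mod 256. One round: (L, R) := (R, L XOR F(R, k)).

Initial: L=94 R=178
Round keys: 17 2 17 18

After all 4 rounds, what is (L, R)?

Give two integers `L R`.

Answer: 153 110

Derivation:
Round 1 (k=17): L=178 R=135
Round 2 (k=2): L=135 R=167
Round 3 (k=17): L=167 R=153
Round 4 (k=18): L=153 R=110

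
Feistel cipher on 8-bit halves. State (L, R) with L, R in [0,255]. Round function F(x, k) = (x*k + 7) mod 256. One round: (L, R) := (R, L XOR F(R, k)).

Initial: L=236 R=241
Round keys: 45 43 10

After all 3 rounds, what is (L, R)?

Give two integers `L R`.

Answer: 46 91

Derivation:
Round 1 (k=45): L=241 R=136
Round 2 (k=43): L=136 R=46
Round 3 (k=10): L=46 R=91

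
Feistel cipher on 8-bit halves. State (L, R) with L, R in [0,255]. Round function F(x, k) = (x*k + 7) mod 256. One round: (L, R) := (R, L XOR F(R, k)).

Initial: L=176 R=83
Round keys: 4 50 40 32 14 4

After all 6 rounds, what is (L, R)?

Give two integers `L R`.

Round 1 (k=4): L=83 R=227
Round 2 (k=50): L=227 R=14
Round 3 (k=40): L=14 R=212
Round 4 (k=32): L=212 R=137
Round 5 (k=14): L=137 R=81
Round 6 (k=4): L=81 R=194

Answer: 81 194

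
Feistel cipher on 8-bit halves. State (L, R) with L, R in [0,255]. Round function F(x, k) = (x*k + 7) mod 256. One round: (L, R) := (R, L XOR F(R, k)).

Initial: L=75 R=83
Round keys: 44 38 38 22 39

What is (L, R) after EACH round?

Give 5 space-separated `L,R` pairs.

Answer: 83,0 0,84 84,127 127,165 165,85

Derivation:
Round 1 (k=44): L=83 R=0
Round 2 (k=38): L=0 R=84
Round 3 (k=38): L=84 R=127
Round 4 (k=22): L=127 R=165
Round 5 (k=39): L=165 R=85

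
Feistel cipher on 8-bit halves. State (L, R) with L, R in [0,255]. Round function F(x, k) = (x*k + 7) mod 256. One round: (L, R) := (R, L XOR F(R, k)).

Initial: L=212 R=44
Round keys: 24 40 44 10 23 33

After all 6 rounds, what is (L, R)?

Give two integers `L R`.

Round 1 (k=24): L=44 R=243
Round 2 (k=40): L=243 R=211
Round 3 (k=44): L=211 R=184
Round 4 (k=10): L=184 R=228
Round 5 (k=23): L=228 R=59
Round 6 (k=33): L=59 R=70

Answer: 59 70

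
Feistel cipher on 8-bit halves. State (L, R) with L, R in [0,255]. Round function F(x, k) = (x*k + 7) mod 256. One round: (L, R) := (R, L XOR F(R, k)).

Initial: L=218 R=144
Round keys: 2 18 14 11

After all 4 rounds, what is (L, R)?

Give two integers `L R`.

Answer: 104 62

Derivation:
Round 1 (k=2): L=144 R=253
Round 2 (k=18): L=253 R=65
Round 3 (k=14): L=65 R=104
Round 4 (k=11): L=104 R=62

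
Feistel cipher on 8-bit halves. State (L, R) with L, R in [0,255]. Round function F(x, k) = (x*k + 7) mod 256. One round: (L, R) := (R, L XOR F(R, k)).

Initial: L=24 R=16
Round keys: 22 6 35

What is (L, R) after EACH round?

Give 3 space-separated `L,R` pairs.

Answer: 16,127 127,17 17,37

Derivation:
Round 1 (k=22): L=16 R=127
Round 2 (k=6): L=127 R=17
Round 3 (k=35): L=17 R=37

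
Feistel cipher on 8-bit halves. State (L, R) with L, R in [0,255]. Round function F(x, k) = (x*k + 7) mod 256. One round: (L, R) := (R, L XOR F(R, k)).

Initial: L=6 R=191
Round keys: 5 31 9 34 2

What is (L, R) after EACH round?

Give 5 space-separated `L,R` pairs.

Round 1 (k=5): L=191 R=196
Round 2 (k=31): L=196 R=124
Round 3 (k=9): L=124 R=167
Round 4 (k=34): L=167 R=73
Round 5 (k=2): L=73 R=62

Answer: 191,196 196,124 124,167 167,73 73,62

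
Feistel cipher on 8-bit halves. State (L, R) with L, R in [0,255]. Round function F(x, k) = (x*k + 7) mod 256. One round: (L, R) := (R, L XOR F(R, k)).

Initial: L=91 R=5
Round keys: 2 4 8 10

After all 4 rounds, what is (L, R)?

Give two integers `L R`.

Answer: 29 3

Derivation:
Round 1 (k=2): L=5 R=74
Round 2 (k=4): L=74 R=42
Round 3 (k=8): L=42 R=29
Round 4 (k=10): L=29 R=3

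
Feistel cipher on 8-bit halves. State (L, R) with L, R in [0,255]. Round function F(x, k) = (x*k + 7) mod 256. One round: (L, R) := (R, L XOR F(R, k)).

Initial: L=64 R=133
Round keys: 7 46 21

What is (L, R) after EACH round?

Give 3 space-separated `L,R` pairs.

Answer: 133,234 234,150 150,191

Derivation:
Round 1 (k=7): L=133 R=234
Round 2 (k=46): L=234 R=150
Round 3 (k=21): L=150 R=191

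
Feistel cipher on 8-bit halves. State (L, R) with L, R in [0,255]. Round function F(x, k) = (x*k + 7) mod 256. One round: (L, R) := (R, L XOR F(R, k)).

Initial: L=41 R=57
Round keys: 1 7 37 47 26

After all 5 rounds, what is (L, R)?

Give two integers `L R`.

Round 1 (k=1): L=57 R=105
Round 2 (k=7): L=105 R=223
Round 3 (k=37): L=223 R=43
Round 4 (k=47): L=43 R=51
Round 5 (k=26): L=51 R=30

Answer: 51 30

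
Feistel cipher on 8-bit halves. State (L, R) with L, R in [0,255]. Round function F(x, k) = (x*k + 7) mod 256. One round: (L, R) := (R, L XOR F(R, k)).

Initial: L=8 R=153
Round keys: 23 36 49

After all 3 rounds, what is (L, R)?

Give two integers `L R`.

Answer: 102 67

Derivation:
Round 1 (k=23): L=153 R=206
Round 2 (k=36): L=206 R=102
Round 3 (k=49): L=102 R=67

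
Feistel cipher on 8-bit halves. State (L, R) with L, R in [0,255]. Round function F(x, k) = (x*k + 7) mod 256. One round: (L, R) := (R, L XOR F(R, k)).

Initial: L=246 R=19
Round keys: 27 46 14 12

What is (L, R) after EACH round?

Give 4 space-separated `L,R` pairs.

Round 1 (k=27): L=19 R=254
Round 2 (k=46): L=254 R=184
Round 3 (k=14): L=184 R=233
Round 4 (k=12): L=233 R=75

Answer: 19,254 254,184 184,233 233,75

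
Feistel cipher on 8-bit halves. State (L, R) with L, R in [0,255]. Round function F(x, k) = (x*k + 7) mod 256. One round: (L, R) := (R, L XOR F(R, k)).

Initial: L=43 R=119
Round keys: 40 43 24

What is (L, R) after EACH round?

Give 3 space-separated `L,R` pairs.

Answer: 119,180 180,52 52,83

Derivation:
Round 1 (k=40): L=119 R=180
Round 2 (k=43): L=180 R=52
Round 3 (k=24): L=52 R=83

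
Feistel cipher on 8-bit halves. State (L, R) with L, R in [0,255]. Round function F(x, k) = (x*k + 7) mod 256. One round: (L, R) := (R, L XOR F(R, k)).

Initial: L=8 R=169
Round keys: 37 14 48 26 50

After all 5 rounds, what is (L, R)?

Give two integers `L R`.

Round 1 (k=37): L=169 R=124
Round 2 (k=14): L=124 R=102
Round 3 (k=48): L=102 R=91
Round 4 (k=26): L=91 R=35
Round 5 (k=50): L=35 R=134

Answer: 35 134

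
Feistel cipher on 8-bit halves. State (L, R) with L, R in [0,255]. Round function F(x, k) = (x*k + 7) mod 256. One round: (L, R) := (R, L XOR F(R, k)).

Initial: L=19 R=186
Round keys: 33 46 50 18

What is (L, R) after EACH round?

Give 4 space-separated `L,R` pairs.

Round 1 (k=33): L=186 R=18
Round 2 (k=46): L=18 R=249
Round 3 (k=50): L=249 R=187
Round 4 (k=18): L=187 R=212

Answer: 186,18 18,249 249,187 187,212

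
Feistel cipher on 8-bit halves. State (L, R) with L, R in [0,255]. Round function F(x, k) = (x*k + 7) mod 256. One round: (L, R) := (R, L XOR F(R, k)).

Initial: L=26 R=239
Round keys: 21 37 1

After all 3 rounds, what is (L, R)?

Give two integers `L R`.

Round 1 (k=21): L=239 R=184
Round 2 (k=37): L=184 R=112
Round 3 (k=1): L=112 R=207

Answer: 112 207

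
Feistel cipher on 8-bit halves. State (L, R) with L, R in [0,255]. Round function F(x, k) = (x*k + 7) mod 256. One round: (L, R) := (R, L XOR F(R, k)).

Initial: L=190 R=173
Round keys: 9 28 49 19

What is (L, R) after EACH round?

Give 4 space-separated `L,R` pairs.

Round 1 (k=9): L=173 R=162
Round 2 (k=28): L=162 R=18
Round 3 (k=49): L=18 R=219
Round 4 (k=19): L=219 R=90

Answer: 173,162 162,18 18,219 219,90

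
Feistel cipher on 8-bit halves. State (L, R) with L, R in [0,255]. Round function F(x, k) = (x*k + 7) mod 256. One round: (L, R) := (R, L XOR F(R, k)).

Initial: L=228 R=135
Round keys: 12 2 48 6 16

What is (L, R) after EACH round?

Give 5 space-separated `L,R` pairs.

Round 1 (k=12): L=135 R=191
Round 2 (k=2): L=191 R=2
Round 3 (k=48): L=2 R=216
Round 4 (k=6): L=216 R=21
Round 5 (k=16): L=21 R=143

Answer: 135,191 191,2 2,216 216,21 21,143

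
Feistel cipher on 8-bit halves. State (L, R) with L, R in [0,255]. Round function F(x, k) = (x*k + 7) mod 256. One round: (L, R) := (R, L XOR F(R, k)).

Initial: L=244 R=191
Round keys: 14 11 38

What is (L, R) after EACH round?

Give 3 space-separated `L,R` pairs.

Round 1 (k=14): L=191 R=141
Round 2 (k=11): L=141 R=169
Round 3 (k=38): L=169 R=144

Answer: 191,141 141,169 169,144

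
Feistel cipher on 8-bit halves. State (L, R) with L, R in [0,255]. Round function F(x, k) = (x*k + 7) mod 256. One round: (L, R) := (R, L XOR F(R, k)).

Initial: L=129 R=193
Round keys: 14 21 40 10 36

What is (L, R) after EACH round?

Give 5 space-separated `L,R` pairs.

Round 1 (k=14): L=193 R=20
Round 2 (k=21): L=20 R=106
Round 3 (k=40): L=106 R=131
Round 4 (k=10): L=131 R=79
Round 5 (k=36): L=79 R=160

Answer: 193,20 20,106 106,131 131,79 79,160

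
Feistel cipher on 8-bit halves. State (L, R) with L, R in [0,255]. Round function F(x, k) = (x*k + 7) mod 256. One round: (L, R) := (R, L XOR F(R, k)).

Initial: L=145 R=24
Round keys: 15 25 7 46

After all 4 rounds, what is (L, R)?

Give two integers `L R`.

Answer: 92 66

Derivation:
Round 1 (k=15): L=24 R=254
Round 2 (k=25): L=254 R=205
Round 3 (k=7): L=205 R=92
Round 4 (k=46): L=92 R=66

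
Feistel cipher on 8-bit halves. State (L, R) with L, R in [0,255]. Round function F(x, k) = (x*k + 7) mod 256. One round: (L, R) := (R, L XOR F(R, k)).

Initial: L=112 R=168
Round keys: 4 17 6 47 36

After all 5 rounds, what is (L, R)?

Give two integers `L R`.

Round 1 (k=4): L=168 R=215
Round 2 (k=17): L=215 R=230
Round 3 (k=6): L=230 R=188
Round 4 (k=47): L=188 R=109
Round 5 (k=36): L=109 R=231

Answer: 109 231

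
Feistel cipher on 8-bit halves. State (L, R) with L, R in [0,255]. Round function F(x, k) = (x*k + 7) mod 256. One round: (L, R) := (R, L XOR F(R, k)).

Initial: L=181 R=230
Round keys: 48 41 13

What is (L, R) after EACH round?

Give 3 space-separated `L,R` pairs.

Round 1 (k=48): L=230 R=146
Round 2 (k=41): L=146 R=143
Round 3 (k=13): L=143 R=216

Answer: 230,146 146,143 143,216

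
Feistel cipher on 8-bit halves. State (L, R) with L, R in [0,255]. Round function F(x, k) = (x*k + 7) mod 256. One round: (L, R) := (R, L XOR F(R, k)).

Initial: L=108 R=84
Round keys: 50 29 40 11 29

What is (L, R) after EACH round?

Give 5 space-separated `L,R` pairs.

Answer: 84,3 3,10 10,148 148,105 105,120

Derivation:
Round 1 (k=50): L=84 R=3
Round 2 (k=29): L=3 R=10
Round 3 (k=40): L=10 R=148
Round 4 (k=11): L=148 R=105
Round 5 (k=29): L=105 R=120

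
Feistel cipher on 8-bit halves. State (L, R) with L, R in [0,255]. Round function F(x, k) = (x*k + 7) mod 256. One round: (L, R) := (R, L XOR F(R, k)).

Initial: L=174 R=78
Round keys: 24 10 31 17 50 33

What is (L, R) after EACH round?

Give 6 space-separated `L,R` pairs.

Round 1 (k=24): L=78 R=249
Round 2 (k=10): L=249 R=143
Round 3 (k=31): L=143 R=161
Round 4 (k=17): L=161 R=55
Round 5 (k=50): L=55 R=100
Round 6 (k=33): L=100 R=220

Answer: 78,249 249,143 143,161 161,55 55,100 100,220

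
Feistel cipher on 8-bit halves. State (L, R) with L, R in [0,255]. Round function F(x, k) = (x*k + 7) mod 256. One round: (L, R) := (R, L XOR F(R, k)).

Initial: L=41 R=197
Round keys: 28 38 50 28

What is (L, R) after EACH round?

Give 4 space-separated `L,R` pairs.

Round 1 (k=28): L=197 R=186
Round 2 (k=38): L=186 R=102
Round 3 (k=50): L=102 R=73
Round 4 (k=28): L=73 R=101

Answer: 197,186 186,102 102,73 73,101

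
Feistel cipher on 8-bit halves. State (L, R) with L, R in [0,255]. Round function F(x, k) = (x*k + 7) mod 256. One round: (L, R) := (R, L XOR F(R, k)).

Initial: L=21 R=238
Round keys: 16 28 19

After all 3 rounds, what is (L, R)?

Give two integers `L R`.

Round 1 (k=16): L=238 R=242
Round 2 (k=28): L=242 R=145
Round 3 (k=19): L=145 R=56

Answer: 145 56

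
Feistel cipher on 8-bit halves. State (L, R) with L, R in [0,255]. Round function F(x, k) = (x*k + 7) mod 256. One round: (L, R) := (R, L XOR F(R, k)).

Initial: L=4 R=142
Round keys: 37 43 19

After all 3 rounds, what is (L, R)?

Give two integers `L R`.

Answer: 132 90

Derivation:
Round 1 (k=37): L=142 R=137
Round 2 (k=43): L=137 R=132
Round 3 (k=19): L=132 R=90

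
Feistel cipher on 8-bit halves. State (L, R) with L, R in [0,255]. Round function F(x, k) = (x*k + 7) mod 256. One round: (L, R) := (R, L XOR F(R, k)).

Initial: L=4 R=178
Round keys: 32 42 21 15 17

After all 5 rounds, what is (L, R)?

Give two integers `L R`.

Round 1 (k=32): L=178 R=67
Round 2 (k=42): L=67 R=183
Round 3 (k=21): L=183 R=73
Round 4 (k=15): L=73 R=249
Round 5 (k=17): L=249 R=217

Answer: 249 217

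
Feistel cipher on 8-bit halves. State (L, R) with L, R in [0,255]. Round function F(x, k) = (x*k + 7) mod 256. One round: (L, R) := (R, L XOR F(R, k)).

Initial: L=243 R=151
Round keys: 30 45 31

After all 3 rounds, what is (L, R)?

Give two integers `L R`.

Answer: 158 99

Derivation:
Round 1 (k=30): L=151 R=74
Round 2 (k=45): L=74 R=158
Round 3 (k=31): L=158 R=99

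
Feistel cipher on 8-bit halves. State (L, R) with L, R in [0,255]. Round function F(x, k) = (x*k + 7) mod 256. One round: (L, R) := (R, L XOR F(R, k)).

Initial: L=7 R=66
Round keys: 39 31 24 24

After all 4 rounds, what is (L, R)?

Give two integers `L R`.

Answer: 61 200

Derivation:
Round 1 (k=39): L=66 R=18
Round 2 (k=31): L=18 R=119
Round 3 (k=24): L=119 R=61
Round 4 (k=24): L=61 R=200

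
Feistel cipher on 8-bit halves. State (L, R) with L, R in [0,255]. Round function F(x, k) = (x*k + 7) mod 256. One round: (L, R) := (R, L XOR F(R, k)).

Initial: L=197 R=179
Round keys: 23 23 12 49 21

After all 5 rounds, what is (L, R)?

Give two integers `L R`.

Answer: 116 209

Derivation:
Round 1 (k=23): L=179 R=217
Round 2 (k=23): L=217 R=53
Round 3 (k=12): L=53 R=90
Round 4 (k=49): L=90 R=116
Round 5 (k=21): L=116 R=209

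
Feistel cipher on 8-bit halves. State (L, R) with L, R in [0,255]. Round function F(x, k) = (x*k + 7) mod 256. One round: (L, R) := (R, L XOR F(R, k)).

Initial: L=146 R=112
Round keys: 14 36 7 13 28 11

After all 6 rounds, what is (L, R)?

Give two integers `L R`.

Answer: 10 10

Derivation:
Round 1 (k=14): L=112 R=181
Round 2 (k=36): L=181 R=11
Round 3 (k=7): L=11 R=225
Round 4 (k=13): L=225 R=127
Round 5 (k=28): L=127 R=10
Round 6 (k=11): L=10 R=10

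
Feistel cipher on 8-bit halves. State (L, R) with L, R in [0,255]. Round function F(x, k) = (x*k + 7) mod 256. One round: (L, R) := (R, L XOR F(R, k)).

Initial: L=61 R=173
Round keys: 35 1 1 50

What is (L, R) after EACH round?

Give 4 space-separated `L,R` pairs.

Answer: 173,147 147,55 55,173 173,230

Derivation:
Round 1 (k=35): L=173 R=147
Round 2 (k=1): L=147 R=55
Round 3 (k=1): L=55 R=173
Round 4 (k=50): L=173 R=230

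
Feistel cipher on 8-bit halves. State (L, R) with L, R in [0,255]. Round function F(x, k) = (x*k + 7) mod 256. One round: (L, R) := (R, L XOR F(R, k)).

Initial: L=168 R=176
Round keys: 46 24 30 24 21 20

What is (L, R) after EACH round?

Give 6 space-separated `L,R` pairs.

Answer: 176,15 15,223 223,38 38,72 72,201 201,243

Derivation:
Round 1 (k=46): L=176 R=15
Round 2 (k=24): L=15 R=223
Round 3 (k=30): L=223 R=38
Round 4 (k=24): L=38 R=72
Round 5 (k=21): L=72 R=201
Round 6 (k=20): L=201 R=243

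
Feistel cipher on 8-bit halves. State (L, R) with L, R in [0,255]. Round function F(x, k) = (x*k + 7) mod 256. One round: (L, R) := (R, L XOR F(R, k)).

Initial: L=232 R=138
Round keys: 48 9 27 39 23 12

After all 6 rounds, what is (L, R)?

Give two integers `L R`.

Answer: 252 56

Derivation:
Round 1 (k=48): L=138 R=15
Round 2 (k=9): L=15 R=4
Round 3 (k=27): L=4 R=124
Round 4 (k=39): L=124 R=239
Round 5 (k=23): L=239 R=252
Round 6 (k=12): L=252 R=56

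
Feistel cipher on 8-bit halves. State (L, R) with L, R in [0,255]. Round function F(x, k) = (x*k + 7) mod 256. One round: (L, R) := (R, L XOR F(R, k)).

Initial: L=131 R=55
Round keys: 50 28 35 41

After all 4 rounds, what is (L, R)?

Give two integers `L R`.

Round 1 (k=50): L=55 R=70
Round 2 (k=28): L=70 R=152
Round 3 (k=35): L=152 R=137
Round 4 (k=41): L=137 R=96

Answer: 137 96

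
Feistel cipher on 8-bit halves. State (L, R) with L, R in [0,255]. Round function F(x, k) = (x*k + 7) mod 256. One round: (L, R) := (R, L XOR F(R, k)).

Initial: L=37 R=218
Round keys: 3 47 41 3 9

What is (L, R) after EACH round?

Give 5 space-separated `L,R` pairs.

Answer: 218,176 176,141 141,44 44,6 6,17

Derivation:
Round 1 (k=3): L=218 R=176
Round 2 (k=47): L=176 R=141
Round 3 (k=41): L=141 R=44
Round 4 (k=3): L=44 R=6
Round 5 (k=9): L=6 R=17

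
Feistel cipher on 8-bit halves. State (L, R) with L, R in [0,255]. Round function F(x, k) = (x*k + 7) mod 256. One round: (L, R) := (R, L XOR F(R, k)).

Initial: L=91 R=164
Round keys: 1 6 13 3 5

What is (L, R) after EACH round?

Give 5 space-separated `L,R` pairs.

Round 1 (k=1): L=164 R=240
Round 2 (k=6): L=240 R=3
Round 3 (k=13): L=3 R=222
Round 4 (k=3): L=222 R=162
Round 5 (k=5): L=162 R=239

Answer: 164,240 240,3 3,222 222,162 162,239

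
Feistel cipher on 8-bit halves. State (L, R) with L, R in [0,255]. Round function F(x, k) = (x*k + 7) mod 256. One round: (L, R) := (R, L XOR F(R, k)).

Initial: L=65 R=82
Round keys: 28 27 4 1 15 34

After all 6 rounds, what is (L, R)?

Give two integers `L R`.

Answer: 45 246

Derivation:
Round 1 (k=28): L=82 R=190
Round 2 (k=27): L=190 R=67
Round 3 (k=4): L=67 R=173
Round 4 (k=1): L=173 R=247
Round 5 (k=15): L=247 R=45
Round 6 (k=34): L=45 R=246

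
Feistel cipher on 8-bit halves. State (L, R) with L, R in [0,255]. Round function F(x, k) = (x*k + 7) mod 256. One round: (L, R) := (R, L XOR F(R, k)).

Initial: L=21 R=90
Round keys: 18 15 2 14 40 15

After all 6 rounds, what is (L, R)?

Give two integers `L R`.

Round 1 (k=18): L=90 R=78
Round 2 (k=15): L=78 R=195
Round 3 (k=2): L=195 R=195
Round 4 (k=14): L=195 R=114
Round 5 (k=40): L=114 R=20
Round 6 (k=15): L=20 R=65

Answer: 20 65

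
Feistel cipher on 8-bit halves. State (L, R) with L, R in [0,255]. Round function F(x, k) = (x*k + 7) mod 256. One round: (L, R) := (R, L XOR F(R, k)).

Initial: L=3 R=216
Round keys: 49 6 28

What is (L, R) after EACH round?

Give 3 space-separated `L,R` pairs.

Answer: 216,92 92,247 247,87

Derivation:
Round 1 (k=49): L=216 R=92
Round 2 (k=6): L=92 R=247
Round 3 (k=28): L=247 R=87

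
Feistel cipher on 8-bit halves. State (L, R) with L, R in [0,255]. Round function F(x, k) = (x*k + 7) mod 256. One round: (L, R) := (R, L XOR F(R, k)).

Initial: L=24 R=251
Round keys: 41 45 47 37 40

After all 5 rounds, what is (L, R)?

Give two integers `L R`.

Round 1 (k=41): L=251 R=34
Round 2 (k=45): L=34 R=250
Round 3 (k=47): L=250 R=207
Round 4 (k=37): L=207 R=8
Round 5 (k=40): L=8 R=136

Answer: 8 136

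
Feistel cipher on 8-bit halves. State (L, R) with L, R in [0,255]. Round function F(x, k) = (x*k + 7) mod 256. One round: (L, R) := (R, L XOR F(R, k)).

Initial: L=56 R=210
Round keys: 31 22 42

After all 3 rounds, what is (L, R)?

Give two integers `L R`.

Round 1 (k=31): L=210 R=77
Round 2 (k=22): L=77 R=119
Round 3 (k=42): L=119 R=192

Answer: 119 192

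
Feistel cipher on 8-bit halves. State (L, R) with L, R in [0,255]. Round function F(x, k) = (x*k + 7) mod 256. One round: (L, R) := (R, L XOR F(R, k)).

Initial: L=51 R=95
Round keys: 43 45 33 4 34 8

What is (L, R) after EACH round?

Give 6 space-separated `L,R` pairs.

Answer: 95,207 207,53 53,19 19,102 102,128 128,97

Derivation:
Round 1 (k=43): L=95 R=207
Round 2 (k=45): L=207 R=53
Round 3 (k=33): L=53 R=19
Round 4 (k=4): L=19 R=102
Round 5 (k=34): L=102 R=128
Round 6 (k=8): L=128 R=97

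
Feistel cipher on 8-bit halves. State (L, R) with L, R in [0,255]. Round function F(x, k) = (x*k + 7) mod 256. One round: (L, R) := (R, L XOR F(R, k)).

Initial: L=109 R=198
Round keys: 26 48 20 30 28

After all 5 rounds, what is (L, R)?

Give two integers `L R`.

Round 1 (k=26): L=198 R=78
Round 2 (k=48): L=78 R=97
Round 3 (k=20): L=97 R=213
Round 4 (k=30): L=213 R=156
Round 5 (k=28): L=156 R=194

Answer: 156 194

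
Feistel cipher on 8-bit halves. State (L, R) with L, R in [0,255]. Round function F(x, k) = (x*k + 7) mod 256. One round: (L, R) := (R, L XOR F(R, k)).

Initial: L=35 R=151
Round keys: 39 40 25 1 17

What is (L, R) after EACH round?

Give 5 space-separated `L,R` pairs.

Answer: 151,43 43,40 40,196 196,227 227,222

Derivation:
Round 1 (k=39): L=151 R=43
Round 2 (k=40): L=43 R=40
Round 3 (k=25): L=40 R=196
Round 4 (k=1): L=196 R=227
Round 5 (k=17): L=227 R=222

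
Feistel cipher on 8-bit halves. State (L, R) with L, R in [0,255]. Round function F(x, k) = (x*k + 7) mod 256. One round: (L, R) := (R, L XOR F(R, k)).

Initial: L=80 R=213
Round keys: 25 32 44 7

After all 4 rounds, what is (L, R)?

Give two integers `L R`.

Round 1 (k=25): L=213 R=132
Round 2 (k=32): L=132 R=82
Round 3 (k=44): L=82 R=155
Round 4 (k=7): L=155 R=22

Answer: 155 22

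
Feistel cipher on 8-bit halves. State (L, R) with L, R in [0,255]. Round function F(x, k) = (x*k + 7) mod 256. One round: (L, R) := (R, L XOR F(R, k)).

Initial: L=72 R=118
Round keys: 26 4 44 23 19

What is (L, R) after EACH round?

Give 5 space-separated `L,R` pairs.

Round 1 (k=26): L=118 R=75
Round 2 (k=4): L=75 R=69
Round 3 (k=44): L=69 R=168
Round 4 (k=23): L=168 R=90
Round 5 (k=19): L=90 R=29

Answer: 118,75 75,69 69,168 168,90 90,29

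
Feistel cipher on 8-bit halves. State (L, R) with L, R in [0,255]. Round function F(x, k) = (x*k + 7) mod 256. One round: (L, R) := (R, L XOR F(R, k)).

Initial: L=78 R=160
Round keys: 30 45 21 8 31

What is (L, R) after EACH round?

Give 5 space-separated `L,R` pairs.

Answer: 160,137 137,188 188,250 250,107 107,6

Derivation:
Round 1 (k=30): L=160 R=137
Round 2 (k=45): L=137 R=188
Round 3 (k=21): L=188 R=250
Round 4 (k=8): L=250 R=107
Round 5 (k=31): L=107 R=6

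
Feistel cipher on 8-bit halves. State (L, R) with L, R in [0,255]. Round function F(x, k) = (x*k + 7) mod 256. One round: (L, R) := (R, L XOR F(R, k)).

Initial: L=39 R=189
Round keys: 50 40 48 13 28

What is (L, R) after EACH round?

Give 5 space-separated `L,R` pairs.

Round 1 (k=50): L=189 R=214
Round 2 (k=40): L=214 R=202
Round 3 (k=48): L=202 R=49
Round 4 (k=13): L=49 R=78
Round 5 (k=28): L=78 R=190

Answer: 189,214 214,202 202,49 49,78 78,190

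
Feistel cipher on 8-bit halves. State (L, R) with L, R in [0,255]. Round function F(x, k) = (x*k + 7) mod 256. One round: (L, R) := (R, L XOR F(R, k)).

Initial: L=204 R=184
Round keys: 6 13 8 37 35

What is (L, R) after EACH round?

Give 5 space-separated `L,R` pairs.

Round 1 (k=6): L=184 R=155
Round 2 (k=13): L=155 R=94
Round 3 (k=8): L=94 R=108
Round 4 (k=37): L=108 R=253
Round 5 (k=35): L=253 R=242

Answer: 184,155 155,94 94,108 108,253 253,242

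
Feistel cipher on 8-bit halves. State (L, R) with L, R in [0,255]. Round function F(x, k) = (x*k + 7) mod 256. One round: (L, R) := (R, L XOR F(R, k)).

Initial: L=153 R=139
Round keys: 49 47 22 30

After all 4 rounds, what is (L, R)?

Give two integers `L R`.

Answer: 186 132

Derivation:
Round 1 (k=49): L=139 R=59
Round 2 (k=47): L=59 R=87
Round 3 (k=22): L=87 R=186
Round 4 (k=30): L=186 R=132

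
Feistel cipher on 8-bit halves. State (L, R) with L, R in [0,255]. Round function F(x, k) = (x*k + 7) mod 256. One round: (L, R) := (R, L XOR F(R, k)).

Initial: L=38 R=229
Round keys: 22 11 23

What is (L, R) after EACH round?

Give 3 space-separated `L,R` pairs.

Round 1 (k=22): L=229 R=147
Round 2 (k=11): L=147 R=189
Round 3 (k=23): L=189 R=145

Answer: 229,147 147,189 189,145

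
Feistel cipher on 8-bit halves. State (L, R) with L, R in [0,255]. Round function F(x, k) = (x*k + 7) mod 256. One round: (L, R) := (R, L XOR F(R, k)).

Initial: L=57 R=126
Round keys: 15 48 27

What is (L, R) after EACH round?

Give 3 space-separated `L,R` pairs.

Answer: 126,80 80,121 121,154

Derivation:
Round 1 (k=15): L=126 R=80
Round 2 (k=48): L=80 R=121
Round 3 (k=27): L=121 R=154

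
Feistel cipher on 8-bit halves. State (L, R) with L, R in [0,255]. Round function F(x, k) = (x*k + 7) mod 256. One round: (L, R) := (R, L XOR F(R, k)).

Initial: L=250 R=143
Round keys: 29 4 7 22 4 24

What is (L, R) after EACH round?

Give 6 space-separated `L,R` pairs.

Answer: 143,192 192,136 136,127 127,121 121,148 148,158

Derivation:
Round 1 (k=29): L=143 R=192
Round 2 (k=4): L=192 R=136
Round 3 (k=7): L=136 R=127
Round 4 (k=22): L=127 R=121
Round 5 (k=4): L=121 R=148
Round 6 (k=24): L=148 R=158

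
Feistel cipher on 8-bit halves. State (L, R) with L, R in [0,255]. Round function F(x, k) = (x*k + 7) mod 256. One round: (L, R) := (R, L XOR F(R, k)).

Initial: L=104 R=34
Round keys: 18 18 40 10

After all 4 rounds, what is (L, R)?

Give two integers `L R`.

Answer: 220 128

Derivation:
Round 1 (k=18): L=34 R=3
Round 2 (k=18): L=3 R=31
Round 3 (k=40): L=31 R=220
Round 4 (k=10): L=220 R=128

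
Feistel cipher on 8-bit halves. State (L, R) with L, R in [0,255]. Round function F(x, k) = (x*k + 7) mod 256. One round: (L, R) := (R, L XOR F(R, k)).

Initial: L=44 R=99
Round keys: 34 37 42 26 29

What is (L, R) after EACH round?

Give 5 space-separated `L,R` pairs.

Round 1 (k=34): L=99 R=1
Round 2 (k=37): L=1 R=79
Round 3 (k=42): L=79 R=252
Round 4 (k=26): L=252 R=208
Round 5 (k=29): L=208 R=107

Answer: 99,1 1,79 79,252 252,208 208,107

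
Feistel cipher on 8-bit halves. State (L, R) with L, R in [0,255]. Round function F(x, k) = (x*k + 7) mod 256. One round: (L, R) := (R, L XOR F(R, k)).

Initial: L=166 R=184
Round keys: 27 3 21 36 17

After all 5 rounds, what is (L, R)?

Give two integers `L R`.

Answer: 93 20

Derivation:
Round 1 (k=27): L=184 R=201
Round 2 (k=3): L=201 R=218
Round 3 (k=21): L=218 R=32
Round 4 (k=36): L=32 R=93
Round 5 (k=17): L=93 R=20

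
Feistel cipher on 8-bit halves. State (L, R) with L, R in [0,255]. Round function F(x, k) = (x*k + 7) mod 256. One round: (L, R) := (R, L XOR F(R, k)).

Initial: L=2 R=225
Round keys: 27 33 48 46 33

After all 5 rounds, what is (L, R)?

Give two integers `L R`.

Answer: 175 113

Derivation:
Round 1 (k=27): L=225 R=192
Round 2 (k=33): L=192 R=38
Round 3 (k=48): L=38 R=231
Round 4 (k=46): L=231 R=175
Round 5 (k=33): L=175 R=113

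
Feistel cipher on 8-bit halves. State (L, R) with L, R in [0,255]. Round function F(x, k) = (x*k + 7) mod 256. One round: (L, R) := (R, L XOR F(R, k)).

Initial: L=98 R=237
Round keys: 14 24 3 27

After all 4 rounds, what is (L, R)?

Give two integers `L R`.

Answer: 146 111

Derivation:
Round 1 (k=14): L=237 R=159
Round 2 (k=24): L=159 R=2
Round 3 (k=3): L=2 R=146
Round 4 (k=27): L=146 R=111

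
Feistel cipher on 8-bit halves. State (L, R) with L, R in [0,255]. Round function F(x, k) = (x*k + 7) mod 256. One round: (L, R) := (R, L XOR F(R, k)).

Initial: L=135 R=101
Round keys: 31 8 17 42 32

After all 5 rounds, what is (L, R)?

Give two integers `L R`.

Round 1 (k=31): L=101 R=197
Round 2 (k=8): L=197 R=74
Round 3 (k=17): L=74 R=52
Round 4 (k=42): L=52 R=197
Round 5 (k=32): L=197 R=147

Answer: 197 147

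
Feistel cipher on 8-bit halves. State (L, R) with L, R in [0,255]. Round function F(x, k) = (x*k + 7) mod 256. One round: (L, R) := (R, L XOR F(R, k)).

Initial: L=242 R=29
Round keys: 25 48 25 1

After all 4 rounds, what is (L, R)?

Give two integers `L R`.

Round 1 (k=25): L=29 R=46
Round 2 (k=48): L=46 R=186
Round 3 (k=25): L=186 R=31
Round 4 (k=1): L=31 R=156

Answer: 31 156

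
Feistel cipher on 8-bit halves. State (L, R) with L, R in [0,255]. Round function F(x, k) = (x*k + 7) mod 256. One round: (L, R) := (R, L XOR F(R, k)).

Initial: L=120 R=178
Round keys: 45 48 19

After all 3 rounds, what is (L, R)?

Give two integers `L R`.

Answer: 5 79

Derivation:
Round 1 (k=45): L=178 R=41
Round 2 (k=48): L=41 R=5
Round 3 (k=19): L=5 R=79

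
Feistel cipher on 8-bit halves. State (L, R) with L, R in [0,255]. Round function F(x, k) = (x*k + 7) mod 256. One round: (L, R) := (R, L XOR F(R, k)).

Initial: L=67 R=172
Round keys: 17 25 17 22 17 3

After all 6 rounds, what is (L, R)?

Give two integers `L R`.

Round 1 (k=17): L=172 R=48
Round 2 (k=25): L=48 R=27
Round 3 (k=17): L=27 R=226
Round 4 (k=22): L=226 R=104
Round 5 (k=17): L=104 R=13
Round 6 (k=3): L=13 R=70

Answer: 13 70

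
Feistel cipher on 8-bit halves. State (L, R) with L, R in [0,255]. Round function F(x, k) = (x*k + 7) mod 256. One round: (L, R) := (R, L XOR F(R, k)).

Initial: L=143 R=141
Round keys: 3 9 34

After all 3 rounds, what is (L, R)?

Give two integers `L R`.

Answer: 189 0

Derivation:
Round 1 (k=3): L=141 R=33
Round 2 (k=9): L=33 R=189
Round 3 (k=34): L=189 R=0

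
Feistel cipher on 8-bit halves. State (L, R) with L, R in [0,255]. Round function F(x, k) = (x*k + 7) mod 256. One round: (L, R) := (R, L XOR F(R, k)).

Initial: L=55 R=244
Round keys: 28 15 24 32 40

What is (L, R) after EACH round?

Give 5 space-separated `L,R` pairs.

Answer: 244,128 128,115 115,79 79,148 148,104

Derivation:
Round 1 (k=28): L=244 R=128
Round 2 (k=15): L=128 R=115
Round 3 (k=24): L=115 R=79
Round 4 (k=32): L=79 R=148
Round 5 (k=40): L=148 R=104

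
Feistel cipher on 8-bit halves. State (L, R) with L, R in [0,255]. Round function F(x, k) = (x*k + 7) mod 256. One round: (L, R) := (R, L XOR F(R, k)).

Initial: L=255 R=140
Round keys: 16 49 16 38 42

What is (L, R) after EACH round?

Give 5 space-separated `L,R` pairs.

Round 1 (k=16): L=140 R=56
Round 2 (k=49): L=56 R=51
Round 3 (k=16): L=51 R=15
Round 4 (k=38): L=15 R=114
Round 5 (k=42): L=114 R=180

Answer: 140,56 56,51 51,15 15,114 114,180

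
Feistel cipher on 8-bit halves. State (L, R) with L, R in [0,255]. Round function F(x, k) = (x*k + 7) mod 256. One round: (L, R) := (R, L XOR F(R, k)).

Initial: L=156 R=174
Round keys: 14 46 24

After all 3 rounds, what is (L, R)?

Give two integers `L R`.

Answer: 135 184

Derivation:
Round 1 (k=14): L=174 R=23
Round 2 (k=46): L=23 R=135
Round 3 (k=24): L=135 R=184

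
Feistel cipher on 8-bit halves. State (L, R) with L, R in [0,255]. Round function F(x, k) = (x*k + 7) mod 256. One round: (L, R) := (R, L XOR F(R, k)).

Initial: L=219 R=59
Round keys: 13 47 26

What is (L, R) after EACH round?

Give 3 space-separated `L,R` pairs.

Round 1 (k=13): L=59 R=221
Round 2 (k=47): L=221 R=161
Round 3 (k=26): L=161 R=188

Answer: 59,221 221,161 161,188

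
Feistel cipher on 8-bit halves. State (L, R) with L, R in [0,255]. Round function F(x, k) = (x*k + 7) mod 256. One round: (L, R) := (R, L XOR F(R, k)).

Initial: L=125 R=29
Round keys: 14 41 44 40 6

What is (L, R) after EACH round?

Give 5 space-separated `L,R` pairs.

Answer: 29,224 224,250 250,31 31,37 37,250

Derivation:
Round 1 (k=14): L=29 R=224
Round 2 (k=41): L=224 R=250
Round 3 (k=44): L=250 R=31
Round 4 (k=40): L=31 R=37
Round 5 (k=6): L=37 R=250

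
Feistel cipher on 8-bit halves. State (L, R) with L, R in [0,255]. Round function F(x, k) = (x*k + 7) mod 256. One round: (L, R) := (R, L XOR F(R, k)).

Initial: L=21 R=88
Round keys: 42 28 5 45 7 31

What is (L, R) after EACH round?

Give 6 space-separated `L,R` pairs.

Round 1 (k=42): L=88 R=98
Round 2 (k=28): L=98 R=231
Round 3 (k=5): L=231 R=232
Round 4 (k=45): L=232 R=40
Round 5 (k=7): L=40 R=247
Round 6 (k=31): L=247 R=216

Answer: 88,98 98,231 231,232 232,40 40,247 247,216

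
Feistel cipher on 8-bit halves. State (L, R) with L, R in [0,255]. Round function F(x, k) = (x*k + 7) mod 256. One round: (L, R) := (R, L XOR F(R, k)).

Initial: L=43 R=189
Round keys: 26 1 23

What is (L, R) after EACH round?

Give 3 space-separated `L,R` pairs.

Answer: 189,18 18,164 164,209

Derivation:
Round 1 (k=26): L=189 R=18
Round 2 (k=1): L=18 R=164
Round 3 (k=23): L=164 R=209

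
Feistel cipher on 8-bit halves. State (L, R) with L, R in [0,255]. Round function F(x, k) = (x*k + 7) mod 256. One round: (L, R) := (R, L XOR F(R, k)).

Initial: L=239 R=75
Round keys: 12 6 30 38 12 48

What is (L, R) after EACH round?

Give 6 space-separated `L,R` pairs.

Answer: 75,100 100,20 20,59 59,221 221,88 88,90

Derivation:
Round 1 (k=12): L=75 R=100
Round 2 (k=6): L=100 R=20
Round 3 (k=30): L=20 R=59
Round 4 (k=38): L=59 R=221
Round 5 (k=12): L=221 R=88
Round 6 (k=48): L=88 R=90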